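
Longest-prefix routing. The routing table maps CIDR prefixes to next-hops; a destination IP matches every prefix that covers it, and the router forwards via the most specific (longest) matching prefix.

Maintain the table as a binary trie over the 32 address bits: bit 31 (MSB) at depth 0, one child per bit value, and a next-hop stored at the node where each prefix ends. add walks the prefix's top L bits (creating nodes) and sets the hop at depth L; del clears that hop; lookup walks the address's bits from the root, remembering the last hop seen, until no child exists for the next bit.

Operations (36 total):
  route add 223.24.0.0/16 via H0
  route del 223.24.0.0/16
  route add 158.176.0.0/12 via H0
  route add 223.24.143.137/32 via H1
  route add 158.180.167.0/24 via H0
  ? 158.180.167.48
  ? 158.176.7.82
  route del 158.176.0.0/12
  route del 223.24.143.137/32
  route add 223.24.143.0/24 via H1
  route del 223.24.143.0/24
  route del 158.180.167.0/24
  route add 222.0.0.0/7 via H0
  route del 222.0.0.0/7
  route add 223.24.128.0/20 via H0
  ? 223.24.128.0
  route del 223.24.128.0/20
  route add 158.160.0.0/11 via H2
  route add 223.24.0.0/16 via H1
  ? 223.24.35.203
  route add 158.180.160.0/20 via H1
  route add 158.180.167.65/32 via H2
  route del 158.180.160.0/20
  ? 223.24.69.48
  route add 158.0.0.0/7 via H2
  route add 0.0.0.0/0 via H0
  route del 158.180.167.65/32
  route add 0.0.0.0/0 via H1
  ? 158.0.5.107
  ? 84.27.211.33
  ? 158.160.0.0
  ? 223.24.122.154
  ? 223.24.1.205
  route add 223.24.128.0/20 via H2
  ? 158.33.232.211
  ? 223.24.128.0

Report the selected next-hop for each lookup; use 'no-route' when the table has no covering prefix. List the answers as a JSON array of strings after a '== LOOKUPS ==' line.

Process each operation:
  add 223.24.0.0/16 -> H0 at depth 16
  - 223.24.0.0/16 clear@16
  add 158.176.0.0/12 -> H0 at depth 12
  add 223.24.143.137/32 -> H1 at depth 32
  add 158.180.167.0/24 -> H0 at depth 24
  lookup 158.180.167.48: bits 100111101011010010100111 walk d0:-→d1:-→d2:-→d3:-→d4:-→d5:-→d6:-→d7:-→d8:-→d9:-→d10:-→d11:-→d12:H0→d13:-→d14:-→d15:-→d16:-→d17:-→d18:-→d19:-→d20:-→d21:-→d22:-→d23:-→d24:H0 -> H0
  lookup 158.176.7.82: bits 1001111010110 walk d0:-→d1:-→d2:-→d3:-→d4:-→d5:-→d6:-→d7:-→d8:-→d9:-→d10:-→d11:-→d12:H0→d13:- -> H0
  - 158.176.0.0/12 clear@12
  - 223.24.143.137/32 clear@32
  add 223.24.143.0/24 -> H1 at depth 24
  - 223.24.143.0/24 clear@24
  - 158.180.167.0/24 clear@24
  add 222.0.0.0/7 -> H0 at depth 7
  - 222.0.0.0/7 clear@7
  add 223.24.128.0/20 -> H0 at depth 20
  lookup 223.24.128.0: bits 11011111000110001000 walk d0:-→d1:-→d2:-→d3:-→d4:-→d5:-→d6:-→d7:-→d8:-→d9:-→d10:-→d11:-→d12:-→d13:-→d14:-→d15:-→d16:-→d17:-→d18:-→d19:-→d20:H0 -> H0
  - 223.24.128.0/20 clear@20
  add 158.160.0.0/11 -> H2 at depth 11
  add 223.24.0.0/16 -> H1 at depth 16
  lookup 223.24.35.203: bits 1101111100011000 walk d0:-→d1:-→d2:-→d3:-→d4:-→d5:-→d6:-→d7:-→d8:-→d9:-→d10:-→d11:-→d12:-→d13:-→d14:-→d15:-→d16:H1 -> H1
  add 158.180.160.0/20 -> H1 at depth 20
  add 158.180.167.65/32 -> H2 at depth 32
  - 158.180.160.0/20 clear@20
  lookup 223.24.69.48: bits 1101111100011000 walk d0:-→d1:-→d2:-→d3:-→d4:-→d5:-→d6:-→d7:-→d8:-→d9:-→d10:-→d11:-→d12:-→d13:-→d14:-→d15:-→d16:H1 -> H1
  add 158.0.0.0/7 -> H2 at depth 7
  add 0.0.0.0/0 -> H0 at depth 0
  - 158.180.167.65/32 clear@32
  add 0.0.0.0/0 -> H1 at depth 0
  lookup 158.0.5.107: bits 10011110 walk d0:H1→d1:-→d2:-→d3:-→d4:-→d5:-→d6:-→d7:H2→d8:- -> H2
  lookup 84.27.211.33: bits ε walk d0:H1 -> H1
  lookup 158.160.0.0: bits 10011110101 walk d0:H1→d1:-→d2:-→d3:-→d4:-→d5:-→d6:-→d7:H2→d8:-→d9:-→d10:-→d11:H2 -> H2
  lookup 223.24.122.154: bits 1101111100011000 walk d0:H1→d1:-→d2:-→d3:-→d4:-→d5:-→d6:-→d7:-→d8:-→d9:-→d10:-→d11:-→d12:-→d13:-→d14:-→d15:-→d16:H1 -> H1
  lookup 223.24.1.205: bits 1101111100011000 walk d0:H1→d1:-→d2:-→d3:-→d4:-→d5:-→d6:-→d7:-→d8:-→d9:-→d10:-→d11:-→d12:-→d13:-→d14:-→d15:-→d16:H1 -> H1
  add 223.24.128.0/20 -> H2 at depth 20
  lookup 158.33.232.211: bits 10011110 walk d0:H1→d1:-→d2:-→d3:-→d4:-→d5:-→d6:-→d7:H2→d8:- -> H2
  lookup 223.24.128.0: bits 11011111000110001000 walk d0:H1→d1:-→d2:-→d3:-→d4:-→d5:-→d6:-→d7:-→d8:-→d9:-→d10:-→d11:-→d12:-→d13:-→d14:-→d15:-→d16:H1→d17:-→d18:-→d19:-→d20:H2 -> H2

== LOOKUPS ==
["H0","H0","H0","H1","H1","H2","H1","H2","H1","H1","H2","H2"]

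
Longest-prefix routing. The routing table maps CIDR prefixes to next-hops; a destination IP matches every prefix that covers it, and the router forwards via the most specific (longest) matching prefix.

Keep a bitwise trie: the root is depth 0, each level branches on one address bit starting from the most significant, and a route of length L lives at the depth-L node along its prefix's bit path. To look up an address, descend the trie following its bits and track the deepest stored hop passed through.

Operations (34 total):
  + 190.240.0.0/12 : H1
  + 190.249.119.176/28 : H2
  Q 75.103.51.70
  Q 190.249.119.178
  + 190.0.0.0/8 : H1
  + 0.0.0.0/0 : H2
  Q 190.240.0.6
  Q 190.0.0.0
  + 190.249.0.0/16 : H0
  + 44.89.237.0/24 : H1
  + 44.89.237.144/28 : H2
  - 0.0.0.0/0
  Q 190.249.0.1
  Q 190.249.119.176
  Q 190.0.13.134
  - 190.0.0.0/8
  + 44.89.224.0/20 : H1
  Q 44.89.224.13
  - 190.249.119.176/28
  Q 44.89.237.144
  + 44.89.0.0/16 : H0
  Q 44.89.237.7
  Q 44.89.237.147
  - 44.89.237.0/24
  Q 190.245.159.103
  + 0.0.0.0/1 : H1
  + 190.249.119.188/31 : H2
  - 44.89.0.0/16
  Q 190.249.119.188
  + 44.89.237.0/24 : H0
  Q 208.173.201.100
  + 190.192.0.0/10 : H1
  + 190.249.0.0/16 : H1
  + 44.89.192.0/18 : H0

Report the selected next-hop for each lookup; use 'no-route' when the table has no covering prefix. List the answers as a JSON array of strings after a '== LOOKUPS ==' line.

Trace:
  + 190.240.0.0/12 (H1) depth=12
  + 190.249.119.176/28 (H2) depth=28
  ? 75.103.51.70  path d0:-  best=no-route
  ? 190.249.119.178  path d0:-→d1:-→d2:-→d3:-→d4:-→d5:-→d6:-→d7:-→d8:-→d9:-→d10:-→d11:-→d12:H1→d13:-→d14:-→d15:-→d16:-→d17:-→d18:-→d19:-→d20:-→d21:-→d22:-→d23:-→d24:-→d25:-→d26:-→d27:-→d28:H2  best=H2
  + 190.0.0.0/8 (H1) depth=8
  + 0.0.0.0/0 (H2) depth=0
  ? 190.240.0.6  path d0:H2→d1:-→d2:-→d3:-→d4:-→d5:-→d6:-→d7:-→d8:H1→d9:-→d10:-→d11:-→d12:H1  best=H1
  ? 190.0.0.0  path d0:H2→d1:-→d2:-→d3:-→d4:-→d5:-→d6:-→d7:-→d8:H1  best=H1
  + 190.249.0.0/16 (H0) depth=16
  + 44.89.237.0/24 (H1) depth=24
  + 44.89.237.144/28 (H2) depth=28
  del 0.0.0.0/0 (clear depth 0)
  ? 190.249.0.1  path d0:-→d1:-→d2:-→d3:-→d4:-→d5:-→d6:-→d7:-→d8:H1→d9:-→d10:-→d11:-→d12:H1→d13:-→d14:-→d15:-→d16:H0→d17:-  best=H0
  ? 190.249.119.176  path d0:-→d1:-→d2:-→d3:-→d4:-→d5:-→d6:-→d7:-→d8:H1→d9:-→d10:-→d11:-→d12:H1→d13:-→d14:-→d15:-→d16:H0→d17:-→d18:-→d19:-→d20:-→d21:-→d22:-→d23:-→d24:-→d25:-→d26:-→d27:-→d28:H2  best=H2
  ? 190.0.13.134  path d0:-→d1:-→d2:-→d3:-→d4:-→d5:-→d6:-→d7:-→d8:H1  best=H1
  del 190.0.0.0/8 (clear depth 8)
  + 44.89.224.0/20 (H1) depth=20
  ? 44.89.224.13  path d0:-→d1:-→d2:-→d3:-→d4:-→d5:-→d6:-→d7:-→d8:-→d9:-→d10:-→d11:-→d12:-→d13:-→d14:-→d15:-→d16:-→d17:-→d18:-→d19:-→d20:H1  best=H1
  del 190.249.119.176/28 (clear depth 28)
  ? 44.89.237.144  path d0:-→d1:-→d2:-→d3:-→d4:-→d5:-→d6:-→d7:-→d8:-→d9:-→d10:-→d11:-→d12:-→d13:-→d14:-→d15:-→d16:-→d17:-→d18:-→d19:-→d20:H1→d21:-→d22:-→d23:-→d24:H1→d25:-→d26:-→d27:-→d28:H2  best=H2
  + 44.89.0.0/16 (H0) depth=16
  ? 44.89.237.7  path d0:-→d1:-→d2:-→d3:-→d4:-→d5:-→d6:-→d7:-→d8:-→d9:-→d10:-→d11:-→d12:-→d13:-→d14:-→d15:-→d16:H0→d17:-→d18:-→d19:-→d20:H1→d21:-→d22:-→d23:-→d24:H1  best=H1
  ? 44.89.237.147  path d0:-→d1:-→d2:-→d3:-→d4:-→d5:-→d6:-→d7:-→d8:-→d9:-→d10:-→d11:-→d12:-→d13:-→d14:-→d15:-→d16:H0→d17:-→d18:-→d19:-→d20:H1→d21:-→d22:-→d23:-→d24:H1→d25:-→d26:-→d27:-→d28:H2  best=H2
  del 44.89.237.0/24 (clear depth 24)
  ? 190.245.159.103  path d0:-→d1:-→d2:-→d3:-→d4:-→d5:-→d6:-→d7:-→d8:-→d9:-→d10:-→d11:-→d12:H1  best=H1
  + 0.0.0.0/1 (H1) depth=1
  + 190.249.119.188/31 (H2) depth=31
  del 44.89.0.0/16 (clear depth 16)
  ? 190.249.119.188  path d0:-→d1:-→d2:-→d3:-→d4:-→d5:-→d6:-→d7:-→d8:-→d9:-→d10:-→d11:-→d12:H1→d13:-→d14:-→d15:-→d16:H0→d17:-→d18:-→d19:-→d20:-→d21:-→d22:-→d23:-→d24:-→d25:-→d26:-→d27:-→d28:-→d29:-→d30:-→d31:H2  best=H2
  + 44.89.237.0/24 (H0) depth=24
  ? 208.173.201.100  path d0:-→d1:-  best=no-route
  + 190.192.0.0/10 (H1) depth=10
  + 190.249.0.0/16 (H1) depth=16
  + 44.89.192.0/18 (H0) depth=18

== LOOKUPS ==
["no-route","H2","H1","H1","H0","H2","H1","H1","H2","H1","H2","H1","H2","no-route"]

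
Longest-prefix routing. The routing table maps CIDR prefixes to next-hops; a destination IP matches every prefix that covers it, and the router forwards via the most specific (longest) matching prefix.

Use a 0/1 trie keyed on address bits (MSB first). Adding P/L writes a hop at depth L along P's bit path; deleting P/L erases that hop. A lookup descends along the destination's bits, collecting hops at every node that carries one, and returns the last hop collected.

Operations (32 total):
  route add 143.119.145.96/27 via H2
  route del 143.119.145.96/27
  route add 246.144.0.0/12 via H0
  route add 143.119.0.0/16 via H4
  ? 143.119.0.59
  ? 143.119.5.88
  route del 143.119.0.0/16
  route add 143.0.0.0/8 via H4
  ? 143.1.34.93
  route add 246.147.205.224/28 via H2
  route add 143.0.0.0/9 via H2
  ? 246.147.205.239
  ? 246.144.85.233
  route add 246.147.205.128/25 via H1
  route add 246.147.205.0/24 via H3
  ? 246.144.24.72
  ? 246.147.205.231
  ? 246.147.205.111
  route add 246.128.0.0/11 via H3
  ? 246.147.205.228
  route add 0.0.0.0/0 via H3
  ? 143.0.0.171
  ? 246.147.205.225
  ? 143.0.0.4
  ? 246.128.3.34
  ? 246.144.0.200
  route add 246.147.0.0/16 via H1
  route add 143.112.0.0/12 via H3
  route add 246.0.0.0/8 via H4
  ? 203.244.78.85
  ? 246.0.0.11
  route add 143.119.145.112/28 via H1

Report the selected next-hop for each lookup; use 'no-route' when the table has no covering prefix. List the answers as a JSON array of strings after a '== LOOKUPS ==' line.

Trace:
  add 143.119.145.96/27 -> H2 at depth 27
  del 143.119.145.96/27 (clear depth 27)
  add 246.144.0.0/12 -> H0 at depth 12
  add 143.119.0.0/16 -> H4 at depth 16
  lookup 143.119.0.59: bits 1000111101110111 walk d0:-→d1:-→d2:-→d3:-→d4:-→d5:-→d6:-→d7:-→d8:-→d9:-→d10:-→d11:-→d12:-→d13:-→d14:-→d15:-→d16:H4 -> H4
  lookup 143.119.5.88: bits 1000111101110111 walk d0:-→d1:-→d2:-→d3:-→d4:-→d5:-→d6:-→d7:-→d8:-→d9:-→d10:-→d11:-→d12:-→d13:-→d14:-→d15:-→d16:H4 -> H4
  del 143.119.0.0/16 (clear depth 16)
  add 143.0.0.0/8 -> H4 at depth 8
  lookup 143.1.34.93: bits 100011110 walk d0:-→d1:-→d2:-→d3:-→d4:-→d5:-→d6:-→d7:-→d8:H4→d9:- -> H4
  add 246.147.205.224/28 -> H2 at depth 28
  add 143.0.0.0/9 -> H2 at depth 9
  lookup 246.147.205.239: bits 1111011010010011110011011110 walk d0:-→d1:-→d2:-→d3:-→d4:-→d5:-→d6:-→d7:-→d8:-→d9:-→d10:-→d11:-→d12:H0→d13:-→d14:-→d15:-→d16:-→d17:-→d18:-→d19:-→d20:-→d21:-→d22:-→d23:-→d24:-→d25:-→d26:-→d27:-→d28:H2 -> H2
  lookup 246.144.85.233: bits 11110110100100 walk d0:-→d1:-→d2:-→d3:-→d4:-→d5:-→d6:-→d7:-→d8:-→d9:-→d10:-→d11:-→d12:H0→d13:-→d14:- -> H0
  add 246.147.205.128/25 -> H1 at depth 25
  add 246.147.205.0/24 -> H3 at depth 24
  lookup 246.144.24.72: bits 11110110100100 walk d0:-→d1:-→d2:-→d3:-→d4:-→d5:-→d6:-→d7:-→d8:-→d9:-→d10:-→d11:-→d12:H0→d13:-→d14:- -> H0
  lookup 246.147.205.231: bits 1111011010010011110011011110 walk d0:-→d1:-→d2:-→d3:-→d4:-→d5:-→d6:-→d7:-→d8:-→d9:-→d10:-→d11:-→d12:H0→d13:-→d14:-→d15:-→d16:-→d17:-→d18:-→d19:-→d20:-→d21:-→d22:-→d23:-→d24:H3→d25:H1→d26:-→d27:-→d28:H2 -> H2
  lookup 246.147.205.111: bits 111101101001001111001101 walk d0:-→d1:-→d2:-→d3:-→d4:-→d5:-→d6:-→d7:-→d8:-→d9:-→d10:-→d11:-→d12:H0→d13:-→d14:-→d15:-→d16:-→d17:-→d18:-→d19:-→d20:-→d21:-→d22:-→d23:-→d24:H3 -> H3
  add 246.128.0.0/11 -> H3 at depth 11
  lookup 246.147.205.228: bits 1111011010010011110011011110 walk d0:-→d1:-→d2:-→d3:-→d4:-→d5:-→d6:-→d7:-→d8:-→d9:-→d10:-→d11:H3→d12:H0→d13:-→d14:-→d15:-→d16:-→d17:-→d18:-→d19:-→d20:-→d21:-→d22:-→d23:-→d24:H3→d25:H1→d26:-→d27:-→d28:H2 -> H2
  add 0.0.0.0/0 -> H3 at depth 0
  lookup 143.0.0.171: bits 100011110 walk d0:H3→d1:-→d2:-→d3:-→d4:-→d5:-→d6:-→d7:-→d8:H4→d9:H2 -> H2
  lookup 246.147.205.225: bits 1111011010010011110011011110 walk d0:H3→d1:-→d2:-→d3:-→d4:-→d5:-→d6:-→d7:-→d8:-→d9:-→d10:-→d11:H3→d12:H0→d13:-→d14:-→d15:-→d16:-→d17:-→d18:-→d19:-→d20:-→d21:-→d22:-→d23:-→d24:H3→d25:H1→d26:-→d27:-→d28:H2 -> H2
  lookup 143.0.0.4: bits 100011110 walk d0:H3→d1:-→d2:-→d3:-→d4:-→d5:-→d6:-→d7:-→d8:H4→d9:H2 -> H2
  lookup 246.128.3.34: bits 11110110100 walk d0:H3→d1:-→d2:-→d3:-→d4:-→d5:-→d6:-→d7:-→d8:-→d9:-→d10:-→d11:H3 -> H3
  lookup 246.144.0.200: bits 11110110100100 walk d0:H3→d1:-→d2:-→d3:-→d4:-→d5:-→d6:-→d7:-→d8:-→d9:-→d10:-→d11:H3→d12:H0→d13:-→d14:- -> H0
  add 246.147.0.0/16 -> H1 at depth 16
  add 143.112.0.0/12 -> H3 at depth 12
  add 246.0.0.0/8 -> H4 at depth 8
  lookup 203.244.78.85: bits 11 walk d0:H3→d1:-→d2:- -> H3
  lookup 246.0.0.11: bits 11110110 walk d0:H3→d1:-→d2:-→d3:-→d4:-→d5:-→d6:-→d7:-→d8:H4 -> H4
  add 143.119.145.112/28 -> H1 at depth 28

== LOOKUPS ==
["H4","H4","H4","H2","H0","H0","H2","H3","H2","H2","H2","H2","H3","H0","H3","H4"]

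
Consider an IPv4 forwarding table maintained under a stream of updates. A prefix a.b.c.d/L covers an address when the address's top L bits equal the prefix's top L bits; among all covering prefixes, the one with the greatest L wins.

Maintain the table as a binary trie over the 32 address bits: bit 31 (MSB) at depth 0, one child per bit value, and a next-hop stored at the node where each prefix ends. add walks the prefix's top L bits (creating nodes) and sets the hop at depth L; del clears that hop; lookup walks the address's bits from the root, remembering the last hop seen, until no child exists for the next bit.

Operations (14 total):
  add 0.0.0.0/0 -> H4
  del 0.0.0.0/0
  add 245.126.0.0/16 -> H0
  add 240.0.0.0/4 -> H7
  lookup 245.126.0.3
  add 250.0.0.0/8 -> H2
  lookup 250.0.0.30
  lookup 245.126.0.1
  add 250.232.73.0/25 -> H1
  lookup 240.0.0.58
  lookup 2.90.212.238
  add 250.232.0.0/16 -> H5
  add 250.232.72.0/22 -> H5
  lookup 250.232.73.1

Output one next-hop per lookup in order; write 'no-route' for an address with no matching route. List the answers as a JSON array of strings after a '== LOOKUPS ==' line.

Process each operation:
  + 0.0.0.0/0 (H4) depth=0
  - 0.0.0.0/0 clear@0
  + 245.126.0.0/16 (H0) depth=16
  + 240.0.0.0/4 (H7) depth=4
  ? 245.126.0.3  path d0:-→d1:-→d2:-→d3:-→d4:H7→d5:-→d6:-→d7:-→d8:-→d9:-→d10:-→d11:-→d12:-→d13:-→d14:-→d15:-→d16:H0  best=H0
  + 250.0.0.0/8 (H2) depth=8
  ? 250.0.0.30  path d0:-→d1:-→d2:-→d3:-→d4:H7→d5:-→d6:-→d7:-→d8:H2  best=H2
  ? 245.126.0.1  path d0:-→d1:-→d2:-→d3:-→d4:H7→d5:-→d6:-→d7:-→d8:-→d9:-→d10:-→d11:-→d12:-→d13:-→d14:-→d15:-→d16:H0  best=H0
  + 250.232.73.0/25 (H1) depth=25
  ? 240.0.0.58  path d0:-→d1:-→d2:-→d3:-→d4:H7→d5:-  best=H7
  ? 2.90.212.238  path d0:-  best=no-route
  + 250.232.0.0/16 (H5) depth=16
  + 250.232.72.0/22 (H5) depth=22
  ? 250.232.73.1  path d0:-→d1:-→d2:-→d3:-→d4:H7→d5:-→d6:-→d7:-→d8:H2→d9:-→d10:-→d11:-→d12:-→d13:-→d14:-→d15:-→d16:H5→d17:-→d18:-→d19:-→d20:-→d21:-→d22:H5→d23:-→d24:-→d25:H1  best=H1

== LOOKUPS ==
["H0","H2","H0","H7","no-route","H1"]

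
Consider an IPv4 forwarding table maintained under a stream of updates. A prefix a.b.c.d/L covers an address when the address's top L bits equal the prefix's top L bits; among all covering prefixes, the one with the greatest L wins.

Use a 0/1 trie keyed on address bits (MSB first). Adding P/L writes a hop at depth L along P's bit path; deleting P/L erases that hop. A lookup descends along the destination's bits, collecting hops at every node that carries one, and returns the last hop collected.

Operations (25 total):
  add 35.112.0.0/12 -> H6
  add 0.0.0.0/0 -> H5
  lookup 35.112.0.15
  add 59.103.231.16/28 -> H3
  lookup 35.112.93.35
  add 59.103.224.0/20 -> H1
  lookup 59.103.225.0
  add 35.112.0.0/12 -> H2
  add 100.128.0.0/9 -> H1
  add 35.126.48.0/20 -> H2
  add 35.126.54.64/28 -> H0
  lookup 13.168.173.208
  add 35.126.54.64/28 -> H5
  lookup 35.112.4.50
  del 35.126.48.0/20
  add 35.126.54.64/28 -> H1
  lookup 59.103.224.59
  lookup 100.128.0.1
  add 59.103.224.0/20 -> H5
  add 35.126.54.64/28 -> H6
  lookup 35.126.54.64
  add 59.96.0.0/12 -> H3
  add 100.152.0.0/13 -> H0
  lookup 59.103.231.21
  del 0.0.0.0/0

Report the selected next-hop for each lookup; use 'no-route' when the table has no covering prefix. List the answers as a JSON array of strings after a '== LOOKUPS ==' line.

Apply in order:
  add 35.112.0.0/12 -> H6 at depth 12
  add 0.0.0.0/0 -> H5 at depth 0
  lookup 35.112.0.15: bits 001000110111 walk d0:H5→d1:-→d2:-→d3:-→d4:-→d5:-→d6:-→d7:-→d8:-→d9:-→d10:-→d11:-→d12:H6 -> H6
  add 59.103.231.16/28 -> H3 at depth 28
  lookup 35.112.93.35: bits 001000110111 walk d0:H5→d1:-→d2:-→d3:-→d4:-→d5:-→d6:-→d7:-→d8:-→d9:-→d10:-→d11:-→d12:H6 -> H6
  add 59.103.224.0/20 -> H1 at depth 20
  lookup 59.103.225.0: bits 001110110110011111100 walk d0:H5→d1:-→d2:-→d3:-→d4:-→d5:-→d6:-→d7:-→d8:-→d9:-→d10:-→d11:-→d12:-→d13:-→d14:-→d15:-→d16:-→d17:-→d18:-→d19:-→d20:H1→d21:- -> H1
  add 35.112.0.0/12 -> H2 at depth 12
  add 100.128.0.0/9 -> H1 at depth 9
  add 35.126.48.0/20 -> H2 at depth 20
  add 35.126.54.64/28 -> H0 at depth 28
  lookup 13.168.173.208: bits 00 walk d0:H5→d1:-→d2:- -> H5
  add 35.126.54.64/28 -> H5 at depth 28
  lookup 35.112.4.50: bits 001000110111 walk d0:H5→d1:-→d2:-→d3:-→d4:-→d5:-→d6:-→d7:-→d8:-→d9:-→d10:-→d11:-→d12:H2 -> H2
  del 35.126.48.0/20 (clear depth 20)
  add 35.126.54.64/28 -> H1 at depth 28
  lookup 59.103.224.59: bits 001110110110011111100 walk d0:H5→d1:-→d2:-→d3:-→d4:-→d5:-→d6:-→d7:-→d8:-→d9:-→d10:-→d11:-→d12:-→d13:-→d14:-→d15:-→d16:-→d17:-→d18:-→d19:-→d20:H1→d21:- -> H1
  lookup 100.128.0.1: bits 011001001 walk d0:H5→d1:-→d2:-→d3:-→d4:-→d5:-→d6:-→d7:-→d8:-→d9:H1 -> H1
  add 59.103.224.0/20 -> H5 at depth 20
  add 35.126.54.64/28 -> H6 at depth 28
  lookup 35.126.54.64: bits 0010001101111110001101100100 walk d0:H5→d1:-→d2:-→d3:-→d4:-→d5:-→d6:-→d7:-→d8:-→d9:-→d10:-→d11:-→d12:H2→d13:-→d14:-→d15:-→d16:-→d17:-→d18:-→d19:-→d20:-→d21:-→d22:-→d23:-→d24:-→d25:-→d26:-→d27:-→d28:H6 -> H6
  add 59.96.0.0/12 -> H3 at depth 12
  add 100.152.0.0/13 -> H0 at depth 13
  lookup 59.103.231.21: bits 0011101101100111111001110001 walk d0:H5→d1:-→d2:-→d3:-→d4:-→d5:-→d6:-→d7:-→d8:-→d9:-→d10:-→d11:-→d12:H3→d13:-→d14:-→d15:-→d16:-→d17:-→d18:-→d19:-→d20:H5→d21:-→d22:-→d23:-→d24:-→d25:-→d26:-→d27:-→d28:H3 -> H3
  del 0.0.0.0/0 (clear depth 0)

== LOOKUPS ==
["H6","H6","H1","H5","H2","H1","H1","H6","H3"]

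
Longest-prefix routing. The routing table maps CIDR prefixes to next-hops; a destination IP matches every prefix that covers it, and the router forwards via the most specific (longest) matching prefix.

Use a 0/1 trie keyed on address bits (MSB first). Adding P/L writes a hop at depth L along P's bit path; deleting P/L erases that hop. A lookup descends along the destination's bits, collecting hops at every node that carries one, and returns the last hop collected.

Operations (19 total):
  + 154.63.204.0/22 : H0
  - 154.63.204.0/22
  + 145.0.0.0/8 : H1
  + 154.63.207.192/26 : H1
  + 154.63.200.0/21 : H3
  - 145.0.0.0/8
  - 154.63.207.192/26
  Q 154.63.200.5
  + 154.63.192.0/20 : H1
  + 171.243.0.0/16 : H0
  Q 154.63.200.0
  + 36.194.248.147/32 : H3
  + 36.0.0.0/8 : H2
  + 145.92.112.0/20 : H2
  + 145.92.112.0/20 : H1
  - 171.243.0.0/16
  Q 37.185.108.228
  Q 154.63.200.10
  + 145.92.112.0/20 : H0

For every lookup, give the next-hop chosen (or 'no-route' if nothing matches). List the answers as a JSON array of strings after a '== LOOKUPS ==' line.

Trace:
  add 154.63.204.0/22 -> H0 at depth 22
  - 154.63.204.0/22 clear@22
  add 145.0.0.0/8 -> H1 at depth 8
  add 154.63.207.192/26 -> H1 at depth 26
  add 154.63.200.0/21 -> H3 at depth 21
  - 145.0.0.0/8 clear@8
  - 154.63.207.192/26 clear@26
  ? 154.63.200.5  path d0:-→d1:-→d2:-→d3:-→d4:-→d5:-→d6:-→d7:-→d8:-→d9:-→d10:-→d11:-→d12:-→d13:-→d14:-→d15:-→d16:-→d17:-→d18:-→d19:-→d20:-→d21:H3  best=H3
  add 154.63.192.0/20 -> H1 at depth 20
  add 171.243.0.0/16 -> H0 at depth 16
  ? 154.63.200.0  path d0:-→d1:-→d2:-→d3:-→d4:-→d5:-→d6:-→d7:-→d8:-→d9:-→d10:-→d11:-→d12:-→d13:-→d14:-→d15:-→d16:-→d17:-→d18:-→d19:-→d20:H1→d21:H3  best=H3
  add 36.194.248.147/32 -> H3 at depth 32
  add 36.0.0.0/8 -> H2 at depth 8
  add 145.92.112.0/20 -> H2 at depth 20
  add 145.92.112.0/20 -> H1 at depth 20
  - 171.243.0.0/16 clear@16
  ? 37.185.108.228  path d0:-→d1:-→d2:-→d3:-→d4:-→d5:-→d6:-→d7:-  best=no-route
  ? 154.63.200.10  path d0:-→d1:-→d2:-→d3:-→d4:-→d5:-→d6:-→d7:-→d8:-→d9:-→d10:-→d11:-→d12:-→d13:-→d14:-→d15:-→d16:-→d17:-→d18:-→d19:-→d20:H1→d21:H3  best=H3
  add 145.92.112.0/20 -> H0 at depth 20

== LOOKUPS ==
["H3","H3","no-route","H3"]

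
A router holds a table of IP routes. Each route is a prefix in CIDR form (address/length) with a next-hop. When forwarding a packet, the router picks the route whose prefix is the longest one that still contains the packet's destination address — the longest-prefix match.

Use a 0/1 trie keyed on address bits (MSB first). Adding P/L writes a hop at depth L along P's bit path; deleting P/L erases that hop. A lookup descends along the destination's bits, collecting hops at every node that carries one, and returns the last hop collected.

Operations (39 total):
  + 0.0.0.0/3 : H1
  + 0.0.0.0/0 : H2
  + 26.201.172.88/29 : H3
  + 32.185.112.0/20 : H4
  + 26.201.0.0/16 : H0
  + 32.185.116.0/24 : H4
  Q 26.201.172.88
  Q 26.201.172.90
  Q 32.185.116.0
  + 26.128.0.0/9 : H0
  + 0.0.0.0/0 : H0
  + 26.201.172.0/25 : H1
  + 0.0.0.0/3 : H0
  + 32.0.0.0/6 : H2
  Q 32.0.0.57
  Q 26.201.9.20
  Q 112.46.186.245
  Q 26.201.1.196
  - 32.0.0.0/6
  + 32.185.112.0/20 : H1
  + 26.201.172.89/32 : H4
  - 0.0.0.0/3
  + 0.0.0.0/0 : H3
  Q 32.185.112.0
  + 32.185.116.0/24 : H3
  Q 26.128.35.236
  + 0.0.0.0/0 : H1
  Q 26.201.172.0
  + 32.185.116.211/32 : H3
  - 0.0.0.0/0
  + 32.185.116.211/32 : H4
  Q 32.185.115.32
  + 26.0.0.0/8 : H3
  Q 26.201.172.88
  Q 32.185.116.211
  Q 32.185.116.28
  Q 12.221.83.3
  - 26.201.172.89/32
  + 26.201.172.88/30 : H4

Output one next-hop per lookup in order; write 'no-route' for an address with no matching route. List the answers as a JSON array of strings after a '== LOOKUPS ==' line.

Process each operation:
  add 0.0.0.0/3 -> H1 at depth 3
  add 0.0.0.0/0 -> H2 at depth 0
  add 26.201.172.88/29 -> H3 at depth 29
  add 32.185.112.0/20 -> H4 at depth 20
  add 26.201.0.0/16 -> H0 at depth 16
  add 32.185.116.0/24 -> H4 at depth 24
  lookup 26.201.172.88: bits 00011010110010011010110001011 walk d0:H2→d1:-→d2:-→d3:H1→d4:-→d5:-→d6:-→d7:-→d8:-→d9:-→d10:-→d11:-→d12:-→d13:-→d14:-→d15:-→d16:H0→d17:-→d18:-→d19:-→d20:-→d21:-→d22:-→d23:-→d24:-→d25:-→d26:-→d27:-→d28:-→d29:H3 -> H3
  lookup 26.201.172.90: bits 00011010110010011010110001011 walk d0:H2→d1:-→d2:-→d3:H1→d4:-→d5:-→d6:-→d7:-→d8:-→d9:-→d10:-→d11:-→d12:-→d13:-→d14:-→d15:-→d16:H0→d17:-→d18:-→d19:-→d20:-→d21:-→d22:-→d23:-→d24:-→d25:-→d26:-→d27:-→d28:-→d29:H3 -> H3
  lookup 32.185.116.0: bits 001000001011100101110100 walk d0:H2→d1:-→d2:-→d3:-→d4:-→d5:-→d6:-→d7:-→d8:-→d9:-→d10:-→d11:-→d12:-→d13:-→d14:-→d15:-→d16:-→d17:-→d18:-→d19:-→d20:H4→d21:-→d22:-→d23:-→d24:H4 -> H4
  add 26.128.0.0/9 -> H0 at depth 9
  add 0.0.0.0/0 -> H0 at depth 0
  add 26.201.172.0/25 -> H1 at depth 25
  add 0.0.0.0/3 -> H0 at depth 3
  add 32.0.0.0/6 -> H2 at depth 6
  lookup 32.0.0.57: bits 00100000 walk d0:H0→d1:-→d2:-→d3:-→d4:-→d5:-→d6:H2→d7:-→d8:- -> H2
  lookup 26.201.9.20: bits 0001101011001001 walk d0:H0→d1:-→d2:-→d3:H0→d4:-→d5:-→d6:-→d7:-→d8:-→d9:H0→d10:-→d11:-→d12:-→d13:-→d14:-→d15:-→d16:H0 -> H0
  lookup 112.46.186.245: bits 0 walk d0:H0→d1:- -> H0
  lookup 26.201.1.196: bits 0001101011001001 walk d0:H0→d1:-→d2:-→d3:H0→d4:-→d5:-→d6:-→d7:-→d8:-→d9:H0→d10:-→d11:-→d12:-→d13:-→d14:-→d15:-→d16:H0 -> H0
  - 32.0.0.0/6 clear@6
  add 32.185.112.0/20 -> H1 at depth 20
  add 26.201.172.89/32 -> H4 at depth 32
  - 0.0.0.0/3 clear@3
  add 0.0.0.0/0 -> H3 at depth 0
  lookup 32.185.112.0: bits 001000001011100101110 walk d0:H3→d1:-→d2:-→d3:-→d4:-→d5:-→d6:-→d7:-→d8:-→d9:-→d10:-→d11:-→d12:-→d13:-→d14:-→d15:-→d16:-→d17:-→d18:-→d19:-→d20:H1→d21:- -> H1
  add 32.185.116.0/24 -> H3 at depth 24
  lookup 26.128.35.236: bits 000110101 walk d0:H3→d1:-→d2:-→d3:-→d4:-→d5:-→d6:-→d7:-→d8:-→d9:H0 -> H0
  add 0.0.0.0/0 -> H1 at depth 0
  lookup 26.201.172.0: bits 0001101011001001101011000 walk d0:H1→d1:-→d2:-→d3:-→d4:-→d5:-→d6:-→d7:-→d8:-→d9:H0→d10:-→d11:-→d12:-→d13:-→d14:-→d15:-→d16:H0→d17:-→d18:-→d19:-→d20:-→d21:-→d22:-→d23:-→d24:-→d25:H1 -> H1
  add 32.185.116.211/32 -> H3 at depth 32
  - 0.0.0.0/0 clear@0
  add 32.185.116.211/32 -> H4 at depth 32
  lookup 32.185.115.32: bits 001000001011100101110 walk d0:-→d1:-→d2:-→d3:-→d4:-→d5:-→d6:-→d7:-→d8:-→d9:-→d10:-→d11:-→d12:-→d13:-→d14:-→d15:-→d16:-→d17:-→d18:-→d19:-→d20:H1→d21:- -> H1
  add 26.0.0.0/8 -> H3 at depth 8
  lookup 26.201.172.88: bits 0001101011001001101011000101100 walk d0:-→d1:-→d2:-→d3:-→d4:-→d5:-→d6:-→d7:-→d8:H3→d9:H0→d10:-→d11:-→d12:-→d13:-→d14:-→d15:-→d16:H0→d17:-→d18:-→d19:-→d20:-→d21:-→d22:-→d23:-→d24:-→d25:H1→d26:-→d27:-→d28:-→d29:H3→d30:-→d31:- -> H3
  lookup 32.185.116.211: bits 00100000101110010111010011010011 walk d0:-→d1:-→d2:-→d3:-→d4:-→d5:-→d6:-→d7:-→d8:-→d9:-→d10:-→d11:-→d12:-→d13:-→d14:-→d15:-→d16:-→d17:-→d18:-→d19:-→d20:H1→d21:-→d22:-→d23:-→d24:H3→d25:-→d26:-→d27:-→d28:-→d29:-→d30:-→d31:-→d32:H4 -> H4
  lookup 32.185.116.28: bits 001000001011100101110100 walk d0:-→d1:-→d2:-→d3:-→d4:-→d5:-→d6:-→d7:-→d8:-→d9:-→d10:-→d11:-→d12:-→d13:-→d14:-→d15:-→d16:-→d17:-→d18:-→d19:-→d20:H1→d21:-→d22:-→d23:-→d24:H3 -> H3
  lookup 12.221.83.3: bits 000 walk d0:-→d1:-→d2:-→d3:- -> no-route
  - 26.201.172.89/32 clear@32
  add 26.201.172.88/30 -> H4 at depth 30

== LOOKUPS ==
["H3","H3","H4","H2","H0","H0","H0","H1","H0","H1","H1","H3","H4","H3","no-route"]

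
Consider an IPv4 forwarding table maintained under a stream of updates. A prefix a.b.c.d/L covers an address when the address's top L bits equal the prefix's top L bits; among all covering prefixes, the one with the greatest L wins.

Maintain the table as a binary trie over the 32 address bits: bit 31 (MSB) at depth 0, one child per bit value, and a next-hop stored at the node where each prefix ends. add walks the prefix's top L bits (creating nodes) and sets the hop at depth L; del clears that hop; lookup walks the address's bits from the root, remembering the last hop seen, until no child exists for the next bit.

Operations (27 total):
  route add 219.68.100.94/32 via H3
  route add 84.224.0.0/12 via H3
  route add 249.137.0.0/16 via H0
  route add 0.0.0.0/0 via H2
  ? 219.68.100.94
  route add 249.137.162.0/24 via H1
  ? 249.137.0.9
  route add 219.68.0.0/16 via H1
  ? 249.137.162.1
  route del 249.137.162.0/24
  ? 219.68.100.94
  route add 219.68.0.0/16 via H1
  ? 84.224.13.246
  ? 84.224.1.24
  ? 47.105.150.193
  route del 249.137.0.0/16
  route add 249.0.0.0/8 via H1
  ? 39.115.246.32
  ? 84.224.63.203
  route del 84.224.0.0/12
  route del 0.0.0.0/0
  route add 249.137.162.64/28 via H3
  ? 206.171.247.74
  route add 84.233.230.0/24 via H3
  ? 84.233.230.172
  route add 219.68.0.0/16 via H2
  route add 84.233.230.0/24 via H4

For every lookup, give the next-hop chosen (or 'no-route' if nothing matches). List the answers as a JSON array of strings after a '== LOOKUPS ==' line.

Trace:
  + 219.68.100.94/32 (H3) depth=32
  + 84.224.0.0/12 (H3) depth=12
  + 249.137.0.0/16 (H0) depth=16
  + 0.0.0.0/0 (H2) depth=0
  ? 219.68.100.94  path d0:H2→d1:-→d2:-→d3:-→d4:-→d5:-→d6:-→d7:-→d8:-→d9:-→d10:-→d11:-→d12:-→d13:-→d14:-→d15:-→d16:-→d17:-→d18:-→d19:-→d20:-→d21:-→d22:-→d23:-→d24:-→d25:-→d26:-→d27:-→d28:-→d29:-→d30:-→d31:-→d32:H3  best=H3
  + 249.137.162.0/24 (H1) depth=24
  ? 249.137.0.9  path d0:H2→d1:-→d2:-→d3:-→d4:-→d5:-→d6:-→d7:-→d8:-→d9:-→d10:-→d11:-→d12:-→d13:-→d14:-→d15:-→d16:H0  best=H0
  + 219.68.0.0/16 (H1) depth=16
  ? 249.137.162.1  path d0:H2→d1:-→d2:-→d3:-→d4:-→d5:-→d6:-→d7:-→d8:-→d9:-→d10:-→d11:-→d12:-→d13:-→d14:-→d15:-→d16:H0→d17:-→d18:-→d19:-→d20:-→d21:-→d22:-→d23:-→d24:H1  best=H1
  del 249.137.162.0/24 (clear depth 24)
  ? 219.68.100.94  path d0:H2→d1:-→d2:-→d3:-→d4:-→d5:-→d6:-→d7:-→d8:-→d9:-→d10:-→d11:-→d12:-→d13:-→d14:-→d15:-→d16:H1→d17:-→d18:-→d19:-→d20:-→d21:-→d22:-→d23:-→d24:-→d25:-→d26:-→d27:-→d28:-→d29:-→d30:-→d31:-→d32:H3  best=H3
  + 219.68.0.0/16 (H1) depth=16
  ? 84.224.13.246  path d0:H2→d1:-→d2:-→d3:-→d4:-→d5:-→d6:-→d7:-→d8:-→d9:-→d10:-→d11:-→d12:H3  best=H3
  ? 84.224.1.24  path d0:H2→d1:-→d2:-→d3:-→d4:-→d5:-→d6:-→d7:-→d8:-→d9:-→d10:-→d11:-→d12:H3  best=H3
  ? 47.105.150.193  path d0:H2→d1:-  best=H2
  del 249.137.0.0/16 (clear depth 16)
  + 249.0.0.0/8 (H1) depth=8
  ? 39.115.246.32  path d0:H2→d1:-  best=H2
  ? 84.224.63.203  path d0:H2→d1:-→d2:-→d3:-→d4:-→d5:-→d6:-→d7:-→d8:-→d9:-→d10:-→d11:-→d12:H3  best=H3
  del 84.224.0.0/12 (clear depth 12)
  del 0.0.0.0/0 (clear depth 0)
  + 249.137.162.64/28 (H3) depth=28
  ? 206.171.247.74  path d0:-→d1:-→d2:-→d3:-  best=no-route
  + 84.233.230.0/24 (H3) depth=24
  ? 84.233.230.172  path d0:-→d1:-→d2:-→d3:-→d4:-→d5:-→d6:-→d7:-→d8:-→d9:-→d10:-→d11:-→d12:-→d13:-→d14:-→d15:-→d16:-→d17:-→d18:-→d19:-→d20:-→d21:-→d22:-→d23:-→d24:H3  best=H3
  + 219.68.0.0/16 (H2) depth=16
  + 84.233.230.0/24 (H4) depth=24

== LOOKUPS ==
["H3","H0","H1","H3","H3","H3","H2","H2","H3","no-route","H3"]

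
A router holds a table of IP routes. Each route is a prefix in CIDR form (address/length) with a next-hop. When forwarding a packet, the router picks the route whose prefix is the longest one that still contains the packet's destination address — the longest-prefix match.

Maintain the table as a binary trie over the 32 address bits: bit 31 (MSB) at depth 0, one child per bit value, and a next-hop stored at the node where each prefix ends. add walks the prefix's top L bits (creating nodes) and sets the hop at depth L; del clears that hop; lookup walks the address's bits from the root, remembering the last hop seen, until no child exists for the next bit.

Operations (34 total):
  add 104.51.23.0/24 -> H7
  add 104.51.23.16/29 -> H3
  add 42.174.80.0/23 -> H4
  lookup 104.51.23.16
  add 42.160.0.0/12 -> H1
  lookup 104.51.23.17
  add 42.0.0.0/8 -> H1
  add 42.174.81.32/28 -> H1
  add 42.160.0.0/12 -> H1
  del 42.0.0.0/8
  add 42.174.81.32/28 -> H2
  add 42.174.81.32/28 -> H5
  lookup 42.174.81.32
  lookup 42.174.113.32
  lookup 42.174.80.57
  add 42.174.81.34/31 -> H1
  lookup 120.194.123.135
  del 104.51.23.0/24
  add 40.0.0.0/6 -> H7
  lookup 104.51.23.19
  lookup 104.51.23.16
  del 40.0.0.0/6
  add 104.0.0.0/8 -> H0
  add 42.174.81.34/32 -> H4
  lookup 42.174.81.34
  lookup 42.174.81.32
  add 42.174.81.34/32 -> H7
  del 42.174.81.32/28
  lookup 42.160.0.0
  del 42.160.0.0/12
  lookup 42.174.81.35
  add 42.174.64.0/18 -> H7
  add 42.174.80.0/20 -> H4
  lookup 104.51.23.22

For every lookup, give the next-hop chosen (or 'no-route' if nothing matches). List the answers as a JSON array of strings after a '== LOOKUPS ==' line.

Process each operation:
  + 104.51.23.0/24 (H7) depth=24
  + 104.51.23.16/29 (H3) depth=29
  + 42.174.80.0/23 (H4) depth=23
  Q 104.51.23.16: descend 01101000001100110001011100010 ; hops seen [H7,H3] ; pick H3
  + 42.160.0.0/12 (H1) depth=12
  Q 104.51.23.17: descend 01101000001100110001011100010 ; hops seen [H7,H3] ; pick H3
  + 42.0.0.0/8 (H1) depth=8
  + 42.174.81.32/28 (H1) depth=28
  + 42.160.0.0/12 (H1) depth=12
  del 42.0.0.0/8 (clear depth 8)
  + 42.174.81.32/28 (H2) depth=28
  + 42.174.81.32/28 (H5) depth=28
  Q 42.174.81.32: descend 0010101010101110010100010010 ; hops seen [H1,H4,H5] ; pick H5
  Q 42.174.113.32: descend 001010101010111001 ; hops seen [H1] ; pick H1
  Q 42.174.80.57: descend 00101010101011100101000 ; hops seen [H1,H4] ; pick H4
  + 42.174.81.34/31 (H1) depth=31
  Q 120.194.123.135: descend 011 ; hops seen [∅] ; pick no-route
  del 104.51.23.0/24 (clear depth 24)
  + 40.0.0.0/6 (H7) depth=6
  Q 104.51.23.19: descend 01101000001100110001011100010 ; hops seen [H3] ; pick H3
  Q 104.51.23.16: descend 01101000001100110001011100010 ; hops seen [H3] ; pick H3
  del 40.0.0.0/6 (clear depth 6)
  + 104.0.0.0/8 (H0) depth=8
  + 42.174.81.34/32 (H4) depth=32
  Q 42.174.81.34: descend 00101010101011100101000100100010 ; hops seen [H1,H4,H5,H1,H4] ; pick H4
  Q 42.174.81.32: descend 001010101010111001010001001000 ; hops seen [H1,H4,H5] ; pick H5
  + 42.174.81.34/32 (H7) depth=32
  del 42.174.81.32/28 (clear depth 28)
  Q 42.160.0.0: descend 001010101010 ; hops seen [H1] ; pick H1
  del 42.160.0.0/12 (clear depth 12)
  Q 42.174.81.35: descend 0010101010101110010100010010001 ; hops seen [H4,H1] ; pick H1
  + 42.174.64.0/18 (H7) depth=18
  + 42.174.80.0/20 (H4) depth=20
  Q 104.51.23.22: descend 01101000001100110001011100010 ; hops seen [H0,H3] ; pick H3

== LOOKUPS ==
["H3","H3","H5","H1","H4","no-route","H3","H3","H4","H5","H1","H1","H3"]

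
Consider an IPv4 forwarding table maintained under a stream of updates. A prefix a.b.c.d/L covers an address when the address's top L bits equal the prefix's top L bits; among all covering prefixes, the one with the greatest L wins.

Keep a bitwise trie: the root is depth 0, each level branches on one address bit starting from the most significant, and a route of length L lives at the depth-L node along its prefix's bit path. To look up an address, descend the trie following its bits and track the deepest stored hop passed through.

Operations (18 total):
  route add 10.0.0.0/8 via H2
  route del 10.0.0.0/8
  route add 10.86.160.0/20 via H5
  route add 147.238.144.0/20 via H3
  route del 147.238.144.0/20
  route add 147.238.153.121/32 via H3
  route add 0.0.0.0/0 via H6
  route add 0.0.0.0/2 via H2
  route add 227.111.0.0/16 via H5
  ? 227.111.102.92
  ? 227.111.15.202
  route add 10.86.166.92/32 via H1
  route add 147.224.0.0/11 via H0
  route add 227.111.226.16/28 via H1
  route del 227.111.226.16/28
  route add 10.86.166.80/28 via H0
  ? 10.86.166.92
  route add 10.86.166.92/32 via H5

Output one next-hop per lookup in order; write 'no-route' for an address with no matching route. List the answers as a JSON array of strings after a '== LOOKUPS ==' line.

Apply in order:
  add 10.0.0.0/8 -> H2 at depth 8
  - 10.0.0.0/8 clear@8
  add 10.86.160.0/20 -> H5 at depth 20
  add 147.238.144.0/20 -> H3 at depth 20
  - 147.238.144.0/20 clear@20
  add 147.238.153.121/32 -> H3 at depth 32
  add 0.0.0.0/0 -> H6 at depth 0
  add 0.0.0.0/2 -> H2 at depth 2
  add 227.111.0.0/16 -> H5 at depth 16
  ? 227.111.102.92  path d0:H6→d1:-→d2:-→d3:-→d4:-→d5:-→d6:-→d7:-→d8:-→d9:-→d10:-→d11:-→d12:-→d13:-→d14:-→d15:-→d16:H5  best=H5
  ? 227.111.15.202  path d0:H6→d1:-→d2:-→d3:-→d4:-→d5:-→d6:-→d7:-→d8:-→d9:-→d10:-→d11:-→d12:-→d13:-→d14:-→d15:-→d16:H5  best=H5
  add 10.86.166.92/32 -> H1 at depth 32
  add 147.224.0.0/11 -> H0 at depth 11
  add 227.111.226.16/28 -> H1 at depth 28
  - 227.111.226.16/28 clear@28
  add 10.86.166.80/28 -> H0 at depth 28
  ? 10.86.166.92  path d0:H6→d1:-→d2:H2→d3:-→d4:-→d5:-→d6:-→d7:-→d8:-→d9:-→d10:-→d11:-→d12:-→d13:-→d14:-→d15:-→d16:-→d17:-→d18:-→d19:-→d20:H5→d21:-→d22:-→d23:-→d24:-→d25:-→d26:-→d27:-→d28:H0→d29:-→d30:-→d31:-→d32:H1  best=H1
  add 10.86.166.92/32 -> H5 at depth 32

== LOOKUPS ==
["H5","H5","H1"]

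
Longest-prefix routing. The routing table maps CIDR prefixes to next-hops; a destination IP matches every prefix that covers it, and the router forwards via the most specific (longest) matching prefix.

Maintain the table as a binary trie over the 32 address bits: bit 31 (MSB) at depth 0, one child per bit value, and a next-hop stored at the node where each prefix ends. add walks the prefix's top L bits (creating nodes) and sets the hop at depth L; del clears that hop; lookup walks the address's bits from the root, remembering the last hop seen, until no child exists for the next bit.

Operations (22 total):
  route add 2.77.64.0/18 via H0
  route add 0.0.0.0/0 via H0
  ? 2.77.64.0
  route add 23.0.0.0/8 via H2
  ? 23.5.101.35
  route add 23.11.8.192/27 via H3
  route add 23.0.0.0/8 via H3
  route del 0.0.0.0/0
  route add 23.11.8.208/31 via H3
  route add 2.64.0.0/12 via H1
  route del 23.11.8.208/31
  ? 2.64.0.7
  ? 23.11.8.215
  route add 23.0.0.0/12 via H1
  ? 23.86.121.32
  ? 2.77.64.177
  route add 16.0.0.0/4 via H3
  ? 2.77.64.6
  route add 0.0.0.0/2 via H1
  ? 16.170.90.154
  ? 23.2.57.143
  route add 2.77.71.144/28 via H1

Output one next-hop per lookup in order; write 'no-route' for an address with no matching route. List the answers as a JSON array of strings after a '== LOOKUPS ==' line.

Trace:
  + 2.77.64.0/18 (H0) depth=18
  + 0.0.0.0/0 (H0) depth=0
  Q 2.77.64.0: descend 000000100100110101 ; hops seen [H0,H0] ; pick H0
  + 23.0.0.0/8 (H2) depth=8
  Q 23.5.101.35: descend 00010111 ; hops seen [H0,H2] ; pick H2
  + 23.11.8.192/27 (H3) depth=27
  + 23.0.0.0/8 (H3) depth=8
  - 0.0.0.0/0 clear@0
  + 23.11.8.208/31 (H3) depth=31
  + 2.64.0.0/12 (H1) depth=12
  - 23.11.8.208/31 clear@31
  Q 2.64.0.7: descend 000000100100 ; hops seen [H1] ; pick H1
  Q 23.11.8.215: descend 00010111000010110000100011010 ; hops seen [H3,H3] ; pick H3
  + 23.0.0.0/12 (H1) depth=12
  Q 23.86.121.32: descend 000101110 ; hops seen [H3] ; pick H3
  Q 2.77.64.177: descend 000000100100110101 ; hops seen [H1,H0] ; pick H0
  + 16.0.0.0/4 (H3) depth=4
  Q 2.77.64.6: descend 000000100100110101 ; hops seen [H1,H0] ; pick H0
  + 0.0.0.0/2 (H1) depth=2
  Q 16.170.90.154: descend 00010 ; hops seen [H1,H3] ; pick H3
  Q 23.2.57.143: descend 000101110000 ; hops seen [H1,H3,H3,H1] ; pick H1
  + 2.77.71.144/28 (H1) depth=28

== LOOKUPS ==
["H0","H2","H1","H3","H3","H0","H0","H3","H1"]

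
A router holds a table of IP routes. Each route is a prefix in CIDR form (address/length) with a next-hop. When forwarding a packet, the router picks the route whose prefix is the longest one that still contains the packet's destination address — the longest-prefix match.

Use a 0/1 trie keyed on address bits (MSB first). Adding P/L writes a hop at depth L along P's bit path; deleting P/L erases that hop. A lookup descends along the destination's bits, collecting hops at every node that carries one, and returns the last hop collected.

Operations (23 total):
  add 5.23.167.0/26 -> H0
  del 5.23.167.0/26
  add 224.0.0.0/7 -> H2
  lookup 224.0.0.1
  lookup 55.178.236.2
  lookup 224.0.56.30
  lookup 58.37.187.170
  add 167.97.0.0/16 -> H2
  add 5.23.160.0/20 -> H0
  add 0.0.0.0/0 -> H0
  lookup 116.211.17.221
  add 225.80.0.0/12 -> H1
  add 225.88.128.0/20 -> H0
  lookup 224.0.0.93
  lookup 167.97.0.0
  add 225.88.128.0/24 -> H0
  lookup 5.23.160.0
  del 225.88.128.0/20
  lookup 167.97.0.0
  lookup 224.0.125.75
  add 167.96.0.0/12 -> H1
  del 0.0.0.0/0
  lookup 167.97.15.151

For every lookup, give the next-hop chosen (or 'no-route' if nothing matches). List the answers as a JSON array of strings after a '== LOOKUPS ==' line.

Apply in order:
  + 5.23.167.0/26 (H0) depth=26
  - 5.23.167.0/26 clear@26
  + 224.0.0.0/7 (H2) depth=7
  ? 224.0.0.1  path d0:-→d1:-→d2:-→d3:-→d4:-→d5:-→d6:-→d7:H2  best=H2
  ? 55.178.236.2  path d0:-→d1:-→d2:-  best=no-route
  ? 224.0.56.30  path d0:-→d1:-→d2:-→d3:-→d4:-→d5:-→d6:-→d7:H2  best=H2
  ? 58.37.187.170  path d0:-→d1:-→d2:-  best=no-route
  + 167.97.0.0/16 (H2) depth=16
  + 5.23.160.0/20 (H0) depth=20
  + 0.0.0.0/0 (H0) depth=0
  ? 116.211.17.221  path d0:H0→d1:-  best=H0
  + 225.80.0.0/12 (H1) depth=12
  + 225.88.128.0/20 (H0) depth=20
  ? 224.0.0.93  path d0:H0→d1:-→d2:-→d3:-→d4:-→d5:-→d6:-→d7:H2  best=H2
  ? 167.97.0.0  path d0:H0→d1:-→d2:-→d3:-→d4:-→d5:-→d6:-→d7:-→d8:-→d9:-→d10:-→d11:-→d12:-→d13:-→d14:-→d15:-→d16:H2  best=H2
  + 225.88.128.0/24 (H0) depth=24
  ? 5.23.160.0  path d0:H0→d1:-→d2:-→d3:-→d4:-→d5:-→d6:-→d7:-→d8:-→d9:-→d10:-→d11:-→d12:-→d13:-→d14:-→d15:-→d16:-→d17:-→d18:-→d19:-→d20:H0→d21:-  best=H0
  - 225.88.128.0/20 clear@20
  ? 167.97.0.0  path d0:H0→d1:-→d2:-→d3:-→d4:-→d5:-→d6:-→d7:-→d8:-→d9:-→d10:-→d11:-→d12:-→d13:-→d14:-→d15:-→d16:H2  best=H2
  ? 224.0.125.75  path d0:H0→d1:-→d2:-→d3:-→d4:-→d5:-→d6:-→d7:H2  best=H2
  + 167.96.0.0/12 (H1) depth=12
  - 0.0.0.0/0 clear@0
  ? 167.97.15.151  path d0:-→d1:-→d2:-→d3:-→d4:-→d5:-→d6:-→d7:-→d8:-→d9:-→d10:-→d11:-→d12:H1→d13:-→d14:-→d15:-→d16:H2  best=H2

== LOOKUPS ==
["H2","no-route","H2","no-route","H0","H2","H2","H0","H2","H2","H2"]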